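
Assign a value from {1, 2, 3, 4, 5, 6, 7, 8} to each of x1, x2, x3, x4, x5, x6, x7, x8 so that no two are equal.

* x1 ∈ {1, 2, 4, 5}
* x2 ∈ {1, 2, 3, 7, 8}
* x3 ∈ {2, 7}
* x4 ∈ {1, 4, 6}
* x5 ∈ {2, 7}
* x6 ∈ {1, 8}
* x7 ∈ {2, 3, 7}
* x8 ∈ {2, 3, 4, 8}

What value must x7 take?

3

The 8 variables together cover exactly {1, 2, 3, 4, 5, 6, 7, 8} — 8 values for 8 variables — and 5 appears only in x1's list, so x1 = 5.
Among the 7 still-open variables, 6 fits only x4 (and all 7 values in {1, 2, 3, 4, 6, 7, 8} must be used), so x4 = 6.
The 6 still-open variables together cover exactly {1, 2, 3, 4, 7, 8} — 6 values for 6 variables — and 4 appears only in x8's list, so x8 = 4.
x3 and x5 share exactly the 2 values {2, 7}; by pigeonhole those values go to them, so strike 2, 7 from x2, x7.
So x7 = 3.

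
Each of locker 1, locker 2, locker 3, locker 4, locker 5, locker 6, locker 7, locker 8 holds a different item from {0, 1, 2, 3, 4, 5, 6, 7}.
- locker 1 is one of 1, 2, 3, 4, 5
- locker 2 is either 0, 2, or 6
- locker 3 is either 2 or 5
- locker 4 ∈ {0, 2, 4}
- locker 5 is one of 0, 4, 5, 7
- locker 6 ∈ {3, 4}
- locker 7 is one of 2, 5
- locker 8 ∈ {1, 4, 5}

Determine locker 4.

Among the 8 variables, 6 fits only locker 2 (and all 8 values in {0, 1, 2, 3, 4, 5, 6, 7} must be used), so locker 2 = 6.
Among the 7 still-open variables, 7 fits only locker 5 (and all 7 values in {0, 1, 2, 3, 4, 5, 7} must be used), so locker 5 = 7.
Among the 6 still-open variables, 0 fits only locker 4 (and all 6 values in {0, 1, 2, 3, 4, 5} must be used), so locker 4 = 0.

0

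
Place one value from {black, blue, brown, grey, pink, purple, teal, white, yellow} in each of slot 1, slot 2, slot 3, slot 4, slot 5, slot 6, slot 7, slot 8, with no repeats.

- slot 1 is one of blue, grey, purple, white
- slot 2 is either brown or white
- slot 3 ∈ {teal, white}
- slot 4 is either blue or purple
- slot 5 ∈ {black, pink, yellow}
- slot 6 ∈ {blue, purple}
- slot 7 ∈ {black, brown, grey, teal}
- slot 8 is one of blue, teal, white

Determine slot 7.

black

The 2 variables slot 4 and slot 6 are confined to {blue, purple}, which locks those values in; drop them from slot 1, slot 8.
slot 3 and slot 8 share exactly the 2 values {teal, white}; by pigeonhole those values go to them, so strike teal, white from slot 1, slot 2, slot 7.
slot 1's domain is down to {grey}, so slot 1 = grey. Remove grey from slot 7.
slot 2 has just one choice, so slot 2 = brown. Eliminate brown elsewhere: slot 7.
So slot 7 = black.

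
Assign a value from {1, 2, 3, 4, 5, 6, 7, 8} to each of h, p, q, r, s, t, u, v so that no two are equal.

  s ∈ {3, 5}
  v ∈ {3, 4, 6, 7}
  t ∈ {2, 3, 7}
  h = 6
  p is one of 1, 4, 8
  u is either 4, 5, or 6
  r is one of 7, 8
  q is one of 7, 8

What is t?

h has just one choice, so h = 6. Remove 6 from u, v.
The 7 still-open variables together cover exactly {1, 2, 3, 4, 5, 7, 8} — 7 values for 7 variables — and 1 appears only in p's list, so p = 1.
The 6 still-open variables draw from only 6 values {2, 3, 4, 5, 7, 8}, so each is used; only t can be 2, hence t = 2.

2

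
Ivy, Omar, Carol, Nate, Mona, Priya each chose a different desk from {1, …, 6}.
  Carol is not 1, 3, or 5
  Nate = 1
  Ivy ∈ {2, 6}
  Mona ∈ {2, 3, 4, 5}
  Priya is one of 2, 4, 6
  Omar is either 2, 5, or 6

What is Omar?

5

Nate has just one choice, so Nate = 1.
The 5 still-open variables together cover exactly {2, 3, 4, 5, 6} — 5 values for 5 variables — and 3 appears only in Mona's list, so Mona = 3.
The 4 still-open variables draw from only 4 values {2, 4, 5, 6}, so each is used; only Omar can be 5, hence Omar = 5.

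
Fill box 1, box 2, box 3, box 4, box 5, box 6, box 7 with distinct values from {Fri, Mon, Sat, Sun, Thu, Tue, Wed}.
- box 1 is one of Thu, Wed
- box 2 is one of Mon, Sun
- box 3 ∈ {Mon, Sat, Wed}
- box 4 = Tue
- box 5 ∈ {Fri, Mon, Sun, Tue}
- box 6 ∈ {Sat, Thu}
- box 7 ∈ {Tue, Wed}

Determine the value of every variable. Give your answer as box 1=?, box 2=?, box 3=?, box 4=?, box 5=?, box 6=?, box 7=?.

box 1=Thu, box 2=Sun, box 3=Mon, box 4=Tue, box 5=Fri, box 6=Sat, box 7=Wed

box 4 has just one choice, so box 4 = Tue. Eliminate Tue elsewhere: box 5, box 7.
box 7's domain is down to {Wed}, so box 7 = Wed. Remove Wed from box 1, box 3.
box 1 has just one choice, so box 1 = Thu. So box 6 can't be Thu.
box 6's domain is down to {Sat}, so box 6 = Sat. Strike Sat from box 3.
box 3's domain is down to {Mon}, so box 3 = Mon. Remove Mon from box 2, box 5.
That leaves box 2 = Sun. Strike Sun from box 5.
That leaves box 5 = Fri.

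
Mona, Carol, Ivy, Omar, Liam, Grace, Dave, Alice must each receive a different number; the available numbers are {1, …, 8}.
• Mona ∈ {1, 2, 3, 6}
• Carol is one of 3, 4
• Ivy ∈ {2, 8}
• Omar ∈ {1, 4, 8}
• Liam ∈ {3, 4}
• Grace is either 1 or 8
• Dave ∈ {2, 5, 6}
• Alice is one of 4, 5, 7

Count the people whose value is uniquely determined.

The 8 variables draw from only 8 values {1, 2, 3, 4, 5, 6, 7, 8}, so each is used; only Alice can be 7, hence Alice = 7.
Among the 7 still-open variables, 5 fits only Dave (and all 7 values in {1, 2, 3, 4, 5, 6, 8} must be used), so Dave = 5.
Among the 6 still-open variables, 6 fits only Mona (and all 6 values in {1, 2, 3, 4, 6, 8} must be used), so Mona = 6.
Among the 5 still-open variables, 2 fits only Ivy (and all 5 values in {1, 2, 3, 4, 8} must be used), so Ivy = 2.
The 2 variables Carol and Liam are confined to {3, 4}, which locks those values in; drop them from Omar.
Determined: Mona=6, Ivy=2, Dave=5, Alice=7. The other people each still have more than one consistent value. That makes 4.

4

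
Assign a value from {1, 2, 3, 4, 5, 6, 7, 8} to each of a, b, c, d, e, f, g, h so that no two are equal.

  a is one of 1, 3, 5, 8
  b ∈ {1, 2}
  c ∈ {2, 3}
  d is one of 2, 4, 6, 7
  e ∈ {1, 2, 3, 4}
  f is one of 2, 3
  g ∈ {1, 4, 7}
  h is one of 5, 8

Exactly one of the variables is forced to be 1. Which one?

b

The 8 variables together cover exactly {1, 2, 3, 4, 5, 6, 7, 8} — 8 values for 8 variables — and 6 appears only in d's list, so d = 6.
The 7 still-open variables draw from only 7 values {1, 2, 3, 4, 5, 7, 8}, so each is used; only g can be 7, hence g = 7.
The 6 still-open variables together cover exactly {1, 2, 3, 4, 5, 8} — 6 values for 6 variables — and 4 appears only in e's list, so e = 4.
c and f between them cover only {2, 3} — a naked pair. Remove those values from a, b.
So 1 goes to b.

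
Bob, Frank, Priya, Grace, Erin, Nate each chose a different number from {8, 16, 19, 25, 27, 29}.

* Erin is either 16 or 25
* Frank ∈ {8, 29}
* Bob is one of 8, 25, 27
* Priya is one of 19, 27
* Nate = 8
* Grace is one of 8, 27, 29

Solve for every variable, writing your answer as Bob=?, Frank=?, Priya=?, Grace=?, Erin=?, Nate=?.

Nate has just one choice, so Nate = 8. Remove 8 from Bob, Frank, Grace.
Frank must be 29 (only option left). Eliminate 29 elsewhere: Grace.
Grace has just one choice, so Grace = 27. Eliminate 27 elsewhere: Bob, Priya.
Bob must be 25 (only option left). Strike 25 from Erin.
Priya has just one choice, so Priya = 19.
Erin's domain is down to {16}, so Erin = 16.

Bob=25, Frank=29, Priya=19, Grace=27, Erin=16, Nate=8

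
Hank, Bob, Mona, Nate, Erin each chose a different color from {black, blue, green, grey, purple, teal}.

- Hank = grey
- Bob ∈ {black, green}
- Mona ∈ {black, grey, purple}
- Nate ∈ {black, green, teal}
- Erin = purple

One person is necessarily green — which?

Hank must be grey (only option left). Remove grey from Mona.
Erin has just one choice, so Erin = purple. Strike purple from Mona.
That leaves Mona = black. Strike black from Bob, Nate.
So green goes to Bob.

Bob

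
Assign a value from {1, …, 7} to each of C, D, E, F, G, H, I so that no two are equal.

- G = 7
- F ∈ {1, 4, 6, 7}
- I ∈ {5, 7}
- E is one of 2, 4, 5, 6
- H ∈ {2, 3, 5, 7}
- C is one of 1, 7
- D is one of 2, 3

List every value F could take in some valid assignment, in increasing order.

G's domain is down to {7}, so G = 7. Eliminate 7 elsewhere: C, F, H, I.
I must be 5 (only option left). Strike 5 from E, H.
C must be 1 (only option left). Strike 1 from F.
The 2 variables D and H are confined to {2, 3}, which locks those values in; drop them from E.
No further eliminations apply; F can still be any of 4, 6.

4, 6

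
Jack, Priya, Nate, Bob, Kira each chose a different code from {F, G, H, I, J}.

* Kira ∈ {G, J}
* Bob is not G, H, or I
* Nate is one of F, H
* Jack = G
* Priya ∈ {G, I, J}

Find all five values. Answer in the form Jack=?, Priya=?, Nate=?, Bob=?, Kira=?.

Jack has just one choice, so Jack = G. Strike G from Priya, Kira.
Kira has just one choice, so Kira = J. Strike J from Priya, Bob.
Priya's domain is down to {I}, so Priya = I.
Bob must be F (only option left). Remove F from Nate.
Nate must be H (only option left).

Jack=G, Priya=I, Nate=H, Bob=F, Kira=J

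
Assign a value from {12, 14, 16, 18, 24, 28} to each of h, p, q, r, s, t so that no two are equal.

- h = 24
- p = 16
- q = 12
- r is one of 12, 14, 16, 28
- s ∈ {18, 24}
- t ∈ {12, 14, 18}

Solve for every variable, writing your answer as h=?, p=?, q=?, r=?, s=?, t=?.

h's domain is down to {24}, so h = 24. Strike 24 from s.
p's domain is down to {16}, so p = 16. Strike 16 from r.
q has just one choice, so q = 12. Strike 12 from r, t.
s's domain is down to {18}, so s = 18. Remove 18 from t.
t's domain is down to {14}, so t = 14. Remove 14 from r.
r must be 28 (only option left).

h=24, p=16, q=12, r=28, s=18, t=14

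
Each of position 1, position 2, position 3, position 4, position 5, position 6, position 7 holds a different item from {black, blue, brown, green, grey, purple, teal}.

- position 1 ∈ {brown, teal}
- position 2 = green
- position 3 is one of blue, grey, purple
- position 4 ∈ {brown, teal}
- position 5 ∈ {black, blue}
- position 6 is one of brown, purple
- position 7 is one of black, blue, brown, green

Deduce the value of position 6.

position 2 must be green (only option left). So position 7 can't be green.
The 6 still-open variables together cover exactly {black, blue, brown, grey, purple, teal} — 6 values for 6 variables — and grey appears only in position 3's list, so position 3 = grey.
The 5 still-open variables draw from only 5 values {black, blue, brown, purple, teal}, so each is used; only position 6 can be purple, hence position 6 = purple.

purple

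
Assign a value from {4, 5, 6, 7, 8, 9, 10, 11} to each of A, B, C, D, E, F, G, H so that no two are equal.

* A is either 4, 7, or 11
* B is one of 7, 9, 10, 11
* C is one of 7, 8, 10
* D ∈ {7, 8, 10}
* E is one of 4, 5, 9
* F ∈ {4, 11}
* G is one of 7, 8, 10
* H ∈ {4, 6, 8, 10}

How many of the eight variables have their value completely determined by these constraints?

3

The 8 variables together cover exactly {4, 5, 6, 7, 8, 9, 10, 11} — 8 values for 8 variables — and 5 appears only in E's list, so E = 5.
The 7 still-open variables draw from only 7 values {4, 6, 7, 8, 9, 10, 11}, so each is used; only H can be 6, hence H = 6.
The 6 still-open variables draw from only 6 values {4, 7, 8, 9, 10, 11}, so each is used; only B can be 9, hence B = 9.
The 3 variables C, D, G are confined to {7, 8, 10}, which locks those values in; drop them from A.
Determined: B=9, E=5, H=6. The other variables each still have more than one consistent value. That makes 3.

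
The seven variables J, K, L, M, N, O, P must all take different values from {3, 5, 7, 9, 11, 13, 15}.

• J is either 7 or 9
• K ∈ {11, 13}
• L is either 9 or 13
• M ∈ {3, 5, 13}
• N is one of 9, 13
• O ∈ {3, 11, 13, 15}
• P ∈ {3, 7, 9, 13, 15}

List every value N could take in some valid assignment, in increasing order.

Among the 7 variables, 5 fits only M (and all 7 values in {3, 5, 7, 9, 11, 13, 15} must be used), so M = 5.
The 2 variables L and N are confined to {9, 13}, which locks those values in; drop them from J, K, O, P.
That leaves J = 7. So P can't be 7.
K must be 11 (only option left). Eliminate 11 elsewhere: O.
No further eliminations apply; N can still be any of 9, 13.

9, 13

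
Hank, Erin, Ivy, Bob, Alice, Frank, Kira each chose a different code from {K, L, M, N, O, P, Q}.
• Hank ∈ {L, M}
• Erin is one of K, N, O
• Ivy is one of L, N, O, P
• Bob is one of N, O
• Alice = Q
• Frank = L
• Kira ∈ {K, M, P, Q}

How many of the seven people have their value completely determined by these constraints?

Alice must be Q (only option left). Eliminate Q elsewhere: Kira.
That leaves Frank = L. So Hank, Ivy can't be L.
That leaves Hank = M. Strike M from Kira.
Determined: Hank=M, Alice=Q, Frank=L. The other people each still have more than one consistent value. That makes 3.

3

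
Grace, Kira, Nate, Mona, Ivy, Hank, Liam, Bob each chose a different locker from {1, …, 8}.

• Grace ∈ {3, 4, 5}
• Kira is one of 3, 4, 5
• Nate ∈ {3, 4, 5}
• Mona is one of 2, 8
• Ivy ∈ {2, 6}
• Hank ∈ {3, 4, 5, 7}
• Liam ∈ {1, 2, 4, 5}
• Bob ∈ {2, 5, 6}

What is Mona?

8

Among the 8 variables, 1 fits only Liam (and all 8 values in {1, 2, 3, 4, 5, 6, 7, 8} must be used), so Liam = 1.
The 7 still-open variables together cover exactly {2, 3, 4, 5, 6, 7, 8} — 7 values for 7 variables — and 7 appears only in Hank's list, so Hank = 7.
The 6 still-open variables draw from only 6 values {2, 3, 4, 5, 6, 8}, so each is used; only Mona can be 8, hence Mona = 8.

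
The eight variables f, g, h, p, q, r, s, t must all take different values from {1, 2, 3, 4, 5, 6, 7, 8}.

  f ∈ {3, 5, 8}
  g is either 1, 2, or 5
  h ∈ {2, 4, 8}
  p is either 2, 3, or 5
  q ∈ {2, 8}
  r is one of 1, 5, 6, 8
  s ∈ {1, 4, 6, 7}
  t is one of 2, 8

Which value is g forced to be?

1

The 8 variables together cover exactly {1, 2, 3, 4, 5, 6, 7, 8} — 8 values for 8 variables — and 7 appears only in s's list, so s = 7.
The 7 still-open variables together cover exactly {1, 2, 3, 4, 5, 6, 8} — 7 values for 7 variables — and 4 appears only in h's list, so h = 4.
The 6 still-open variables together cover exactly {1, 2, 3, 5, 6, 8} — 6 values for 6 variables — and 6 appears only in r's list, so r = 6.
The 5 still-open variables together cover exactly {1, 2, 3, 5, 8} — 5 values for 5 variables — and 1 appears only in g's list, so g = 1.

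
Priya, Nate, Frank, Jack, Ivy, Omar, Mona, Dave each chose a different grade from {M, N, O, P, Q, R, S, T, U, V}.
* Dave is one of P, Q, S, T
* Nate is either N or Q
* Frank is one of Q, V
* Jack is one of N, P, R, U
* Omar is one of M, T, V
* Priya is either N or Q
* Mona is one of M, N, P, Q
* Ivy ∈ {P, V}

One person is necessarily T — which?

The 2 variables Priya and Nate are confined to {N, Q}, which locks those values in; drop them from Frank, Jack, Mona, Dave.
That leaves Frank = V. Remove V from Ivy, Omar.
Ivy has just one choice, so Ivy = P. Strike P from Jack, Mona, Dave.
Mona must be M (only option left). Eliminate M elsewhere: Omar.
So T goes to Omar.

Omar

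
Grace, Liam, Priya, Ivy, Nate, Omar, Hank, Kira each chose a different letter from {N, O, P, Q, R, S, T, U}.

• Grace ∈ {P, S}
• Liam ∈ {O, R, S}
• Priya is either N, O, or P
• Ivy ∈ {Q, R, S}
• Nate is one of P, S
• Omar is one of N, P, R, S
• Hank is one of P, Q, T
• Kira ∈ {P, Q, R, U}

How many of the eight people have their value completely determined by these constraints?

3

Among the 8 variables, T fits only Hank (and all 8 values in {N, O, P, Q, R, S, T, U} must be used), so Hank = T.
The 7 still-open variables draw from only 7 values {N, O, P, Q, R, S, U}, so each is used; only Kira can be U, hence Kira = U.
Among the 6 still-open variables, Q fits only Ivy (and all 6 values in {N, O, P, Q, R, S} must be used), so Ivy = Q.
The 2 variables Grace and Nate are confined to {P, S}, which locks those values in; drop them from Liam, Priya, Omar.
Determined: Ivy=Q, Hank=T, Kira=U. The other people each still have more than one consistent value. That makes 3.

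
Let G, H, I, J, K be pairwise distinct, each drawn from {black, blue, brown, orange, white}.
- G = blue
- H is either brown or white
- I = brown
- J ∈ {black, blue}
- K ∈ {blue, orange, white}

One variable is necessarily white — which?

G must be blue (only option left). Eliminate blue elsewhere: J, K.
I has just one choice, so I = brown. So H can't be brown.
So white goes to H.

H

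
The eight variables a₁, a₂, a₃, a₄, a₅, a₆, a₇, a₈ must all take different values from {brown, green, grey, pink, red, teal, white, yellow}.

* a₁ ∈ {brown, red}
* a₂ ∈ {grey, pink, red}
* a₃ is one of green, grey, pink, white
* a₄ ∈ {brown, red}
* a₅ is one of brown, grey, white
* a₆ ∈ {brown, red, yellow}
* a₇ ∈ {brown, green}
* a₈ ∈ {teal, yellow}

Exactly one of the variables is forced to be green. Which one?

The 8 variables draw from only 8 values {brown, green, grey, pink, red, teal, white, yellow}, so each is used; only a₈ can be teal, hence a₈ = teal.
Among the 7 still-open variables, yellow fits only a₆ (and all 7 values in {brown, green, grey, pink, red, white, yellow} must be used), so a₆ = yellow.
a₁ and a₄ share exactly the 2 values {brown, red}; by pigeonhole those values go to them, so strike brown, red from a₂, a₅, a₇.
So green goes to a₇.

a₇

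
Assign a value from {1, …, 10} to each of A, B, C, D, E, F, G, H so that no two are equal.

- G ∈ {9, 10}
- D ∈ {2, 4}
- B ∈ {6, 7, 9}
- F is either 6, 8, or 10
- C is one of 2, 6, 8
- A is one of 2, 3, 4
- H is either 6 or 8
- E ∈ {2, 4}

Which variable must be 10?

F

Among the 8 variables, 3 fits only A (and all 8 values in {2, 3, 4, 6, 7, 8, 9, 10} must be used), so A = 3.
The 7 still-open variables together cover exactly {2, 4, 6, 7, 8, 9, 10} — 7 values for 7 variables — and 7 appears only in B's list, so B = 7.
Among the 6 still-open variables, 9 fits only G (and all 6 values in {2, 4, 6, 8, 9, 10} must be used), so G = 9.
The 5 still-open variables together cover exactly {2, 4, 6, 8, 10} — 5 values for 5 variables — and 10 appears only in F's list, so F = 10.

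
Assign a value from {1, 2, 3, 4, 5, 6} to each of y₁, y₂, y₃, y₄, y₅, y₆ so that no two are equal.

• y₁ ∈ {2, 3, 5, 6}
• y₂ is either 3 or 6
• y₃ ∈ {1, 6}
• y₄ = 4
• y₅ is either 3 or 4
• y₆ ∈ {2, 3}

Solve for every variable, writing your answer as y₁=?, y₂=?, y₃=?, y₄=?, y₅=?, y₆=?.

y₄'s domain is down to {4}, so y₄ = 4. Eliminate 4 elsewhere: y₅.
y₅ must be 3 (only option left). So y₁, y₂, y₆ can't be 3.
y₆ has just one choice, so y₆ = 2. Strike 2 from y₁.
That leaves y₂ = 6. Eliminate 6 elsewhere: y₁, y₃.
That leaves y₃ = 1.
y₁'s domain is down to {5}, so y₁ = 5.

y₁=5, y₂=6, y₃=1, y₄=4, y₅=3, y₆=2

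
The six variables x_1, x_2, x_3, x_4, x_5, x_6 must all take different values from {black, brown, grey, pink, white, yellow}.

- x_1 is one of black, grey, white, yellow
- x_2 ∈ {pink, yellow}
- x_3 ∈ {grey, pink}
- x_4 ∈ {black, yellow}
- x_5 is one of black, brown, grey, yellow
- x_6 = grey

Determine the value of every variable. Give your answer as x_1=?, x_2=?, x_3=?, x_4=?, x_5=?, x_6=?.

x_6 must be grey (only option left). So x_1, x_3, x_5 can't be grey.
x_3 must be pink (only option left). Strike pink from x_2.
x_2 must be yellow (only option left). Strike yellow from x_1, x_4, x_5.
x_4's domain is down to {black}, so x_4 = black. Strike black from x_1, x_5.
x_5's domain is down to {brown}, so x_5 = brown.
x_1 has just one choice, so x_1 = white.

x_1=white, x_2=yellow, x_3=pink, x_4=black, x_5=brown, x_6=grey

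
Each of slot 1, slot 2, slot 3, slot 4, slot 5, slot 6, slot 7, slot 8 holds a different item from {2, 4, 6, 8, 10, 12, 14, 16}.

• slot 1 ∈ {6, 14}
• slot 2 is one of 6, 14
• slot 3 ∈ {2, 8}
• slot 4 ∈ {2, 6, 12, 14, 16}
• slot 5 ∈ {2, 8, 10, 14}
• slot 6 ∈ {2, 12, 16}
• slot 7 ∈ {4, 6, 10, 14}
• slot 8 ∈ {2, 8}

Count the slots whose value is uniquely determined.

2

The 8 variables draw from only 8 values {2, 4, 6, 8, 10, 12, 14, 16}, so each is used; only slot 7 can be 4, hence slot 7 = 4.
The 7 still-open variables together cover exactly {2, 6, 8, 10, 12, 14, 16} — 7 values for 7 variables — and 10 appears only in slot 5's list, so slot 5 = 10.
The 2 variables slot 1 and slot 2 are confined to {6, 14}, which locks those values in; drop them from slot 4.
slot 3 and slot 8 between them cover only {2, 8} — a naked pair. Remove those values from slot 4, slot 6.
Determined: slot 5=10, slot 7=4. The other slots each still have more than one consistent value. That makes 2.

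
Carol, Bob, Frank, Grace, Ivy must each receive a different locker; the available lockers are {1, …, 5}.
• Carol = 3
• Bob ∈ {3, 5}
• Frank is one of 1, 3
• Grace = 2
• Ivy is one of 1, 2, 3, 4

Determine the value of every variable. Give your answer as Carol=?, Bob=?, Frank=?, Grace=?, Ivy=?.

Carol's domain is down to {3}, so Carol = 3. Remove 3 from Bob, Frank, Ivy.
Bob must be 5 (only option left).
Frank's domain is down to {1}, so Frank = 1. Eliminate 1 elsewhere: Ivy.
Grace has just one choice, so Grace = 2. Strike 2 from Ivy.
Ivy must be 4 (only option left).

Carol=3, Bob=5, Frank=1, Grace=2, Ivy=4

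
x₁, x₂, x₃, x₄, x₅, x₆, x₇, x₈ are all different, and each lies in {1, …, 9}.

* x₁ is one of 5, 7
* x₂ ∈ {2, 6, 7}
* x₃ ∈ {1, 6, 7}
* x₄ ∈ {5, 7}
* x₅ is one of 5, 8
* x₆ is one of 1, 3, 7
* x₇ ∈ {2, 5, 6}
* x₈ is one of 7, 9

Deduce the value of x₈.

The 8 variables draw from only 8 values {1, 2, 3, 5, 6, 7, 8, 9}, so each is used; only x₆ can be 3, hence x₆ = 3.
The 7 still-open variables together cover exactly {1, 2, 5, 6, 7, 8, 9} — 7 values for 7 variables — and 1 appears only in x₃'s list, so x₃ = 1.
Among the 6 still-open variables, 8 fits only x₅ (and all 6 values in {2, 5, 6, 7, 8, 9} must be used), so x₅ = 8.
The 5 still-open variables together cover exactly {2, 5, 6, 7, 9} — 5 values for 5 variables — and 9 appears only in x₈'s list, so x₈ = 9.

9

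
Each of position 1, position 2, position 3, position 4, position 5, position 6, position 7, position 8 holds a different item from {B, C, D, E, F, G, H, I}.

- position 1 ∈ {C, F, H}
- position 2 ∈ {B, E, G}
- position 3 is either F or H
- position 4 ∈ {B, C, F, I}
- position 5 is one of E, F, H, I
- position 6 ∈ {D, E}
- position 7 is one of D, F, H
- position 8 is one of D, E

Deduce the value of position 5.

I

The 8 variables together cover exactly {B, C, D, E, F, G, H, I} — 8 values for 8 variables — and G appears only in position 2's list, so position 2 = G.
Among the 7 still-open variables, B fits only position 4 (and all 7 values in {B, C, D, E, F, H, I} must be used), so position 4 = B.
The 6 still-open variables together cover exactly {C, D, E, F, H, I} — 6 values for 6 variables — and C appears only in position 1's list, so position 1 = C.
The 5 still-open variables draw from only 5 values {D, E, F, H, I}, so each is used; only position 5 can be I, hence position 5 = I.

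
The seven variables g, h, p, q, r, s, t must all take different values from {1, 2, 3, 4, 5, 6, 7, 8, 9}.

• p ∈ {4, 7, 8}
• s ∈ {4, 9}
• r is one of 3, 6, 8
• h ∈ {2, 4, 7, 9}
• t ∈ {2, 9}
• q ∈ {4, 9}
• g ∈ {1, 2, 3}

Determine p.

The 2 variables q and s are confined to {4, 9}, which locks those values in; drop them from h, p, t.
That leaves t = 2. Eliminate 2 elsewhere: g, h.
That leaves h = 7. Eliminate 7 elsewhere: p.
So p = 8.

8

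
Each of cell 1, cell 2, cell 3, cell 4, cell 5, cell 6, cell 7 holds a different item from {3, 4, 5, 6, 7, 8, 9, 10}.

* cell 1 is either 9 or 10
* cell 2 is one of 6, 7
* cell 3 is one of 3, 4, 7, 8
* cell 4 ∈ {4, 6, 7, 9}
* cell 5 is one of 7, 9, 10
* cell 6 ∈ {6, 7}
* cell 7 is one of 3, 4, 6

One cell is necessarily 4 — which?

cell 4

The 7 variables together cover exactly {3, 4, 6, 7, 8, 9, 10} — 7 values for 7 variables — and 8 appears only in cell 3's list, so cell 3 = 8.
The 6 still-open variables draw from only 6 values {3, 4, 6, 7, 9, 10}, so each is used; only cell 7 can be 3, hence cell 7 = 3.
Among the 5 still-open variables, 4 fits only cell 4 (and all 5 values in {4, 6, 7, 9, 10} must be used), so cell 4 = 4.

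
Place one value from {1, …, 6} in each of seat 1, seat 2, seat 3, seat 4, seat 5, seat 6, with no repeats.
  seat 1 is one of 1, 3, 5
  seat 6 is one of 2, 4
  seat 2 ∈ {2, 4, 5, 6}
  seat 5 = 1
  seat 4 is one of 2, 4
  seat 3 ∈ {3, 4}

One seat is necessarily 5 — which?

seat 1

seat 5's domain is down to {1}, so seat 5 = 1. So seat 1 can't be 1.
Among the 5 still-open variables, 6 fits only seat 2 (and all 5 values in {2, 3, 4, 5, 6} must be used), so seat 2 = 6.
The 4 still-open variables draw from only 4 values {2, 3, 4, 5}, so each is used; only seat 1 can be 5, hence seat 1 = 5.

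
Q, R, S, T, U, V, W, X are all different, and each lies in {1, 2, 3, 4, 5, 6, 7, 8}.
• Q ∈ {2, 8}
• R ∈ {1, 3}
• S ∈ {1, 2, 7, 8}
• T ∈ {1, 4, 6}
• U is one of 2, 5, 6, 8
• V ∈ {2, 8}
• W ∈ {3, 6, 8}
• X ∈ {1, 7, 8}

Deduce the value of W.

6

The 8 variables draw from only 8 values {1, 2, 3, 4, 5, 6, 7, 8}, so each is used; only T can be 4, hence T = 4.
The 7 still-open variables together cover exactly {1, 2, 3, 5, 6, 7, 8} — 7 values for 7 variables — and 5 appears only in U's list, so U = 5.
The 6 still-open variables draw from only 6 values {1, 2, 3, 6, 7, 8}, so each is used; only W can be 6, hence W = 6.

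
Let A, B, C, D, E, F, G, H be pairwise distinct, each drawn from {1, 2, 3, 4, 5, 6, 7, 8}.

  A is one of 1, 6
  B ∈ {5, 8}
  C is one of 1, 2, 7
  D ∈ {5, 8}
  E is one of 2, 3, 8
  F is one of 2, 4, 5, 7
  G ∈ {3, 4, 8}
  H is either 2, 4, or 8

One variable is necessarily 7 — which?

F

Among the 8 variables, 6 fits only A (and all 8 values in {1, 2, 3, 4, 5, 6, 7, 8} must be used), so A = 6.
The 7 still-open variables together cover exactly {1, 2, 3, 4, 5, 7, 8} — 7 values for 7 variables — and 1 appears only in C's list, so C = 1.
The 6 still-open variables draw from only 6 values {2, 3, 4, 5, 7, 8}, so each is used; only F can be 7, hence F = 7.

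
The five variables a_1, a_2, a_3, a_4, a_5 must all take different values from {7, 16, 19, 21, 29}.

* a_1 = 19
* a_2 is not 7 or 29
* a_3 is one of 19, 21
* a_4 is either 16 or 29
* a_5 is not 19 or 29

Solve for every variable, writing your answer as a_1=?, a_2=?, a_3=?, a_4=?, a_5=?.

a_1 has just one choice, so a_1 = 19. Eliminate 19 elsewhere: a_2, a_3.
a_3 must be 21 (only option left). Strike 21 from a_2, a_5.
a_2's domain is down to {16}, so a_2 = 16. Remove 16 from a_4, a_5.
a_4 must be 29 (only option left).
a_5's domain is down to {7}, so a_5 = 7.

a_1=19, a_2=16, a_3=21, a_4=29, a_5=7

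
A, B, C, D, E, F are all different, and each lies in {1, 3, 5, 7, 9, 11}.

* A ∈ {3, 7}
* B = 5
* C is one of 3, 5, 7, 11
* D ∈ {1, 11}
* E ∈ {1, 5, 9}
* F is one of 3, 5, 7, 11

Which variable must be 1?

D

B's domain is down to {5}, so B = 5. So C, E, F can't be 5.
The 5 still-open variables draw from only 5 values {1, 3, 7, 9, 11}, so each is used; only E can be 9, hence E = 9.
Among the 4 still-open variables, 1 fits only D (and all 4 values in {1, 3, 7, 11} must be used), so D = 1.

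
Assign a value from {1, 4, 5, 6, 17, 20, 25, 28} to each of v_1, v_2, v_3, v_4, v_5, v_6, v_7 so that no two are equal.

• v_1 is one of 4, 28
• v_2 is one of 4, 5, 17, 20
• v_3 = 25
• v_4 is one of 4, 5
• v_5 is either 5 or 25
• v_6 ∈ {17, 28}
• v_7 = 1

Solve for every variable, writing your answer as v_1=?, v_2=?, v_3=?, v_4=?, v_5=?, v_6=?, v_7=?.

v_3's domain is down to {25}, so v_3 = 25. So v_5 can't be 25.
v_5's domain is down to {5}, so v_5 = 5. Eliminate 5 elsewhere: v_2, v_4.
v_7 has just one choice, so v_7 = 1.
v_4 must be 4 (only option left). Remove 4 from v_1, v_2.
That leaves v_1 = 28. Remove 28 from v_6.
v_6 must be 17 (only option left). Eliminate 17 elsewhere: v_2.
v_2 must be 20 (only option left).

v_1=28, v_2=20, v_3=25, v_4=4, v_5=5, v_6=17, v_7=1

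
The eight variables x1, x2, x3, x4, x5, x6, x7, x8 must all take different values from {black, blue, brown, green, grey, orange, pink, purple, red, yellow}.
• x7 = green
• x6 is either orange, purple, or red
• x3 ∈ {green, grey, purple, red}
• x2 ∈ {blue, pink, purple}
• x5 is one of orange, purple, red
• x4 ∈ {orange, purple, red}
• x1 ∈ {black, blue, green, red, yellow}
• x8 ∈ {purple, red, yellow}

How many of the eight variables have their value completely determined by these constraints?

x7 must be green (only option left). So x1, x3 can't be green.
x4, x5, x6 share exactly the 3 values {orange, purple, red}; by pigeonhole those values go to them, so strike orange, purple, red from x1, x2, x3, x8.
x3's domain is down to {grey}, so x3 = grey.
That leaves x8 = yellow. Eliminate yellow elsewhere: x1.
Determined: x3=grey, x7=green, x8=yellow. The other variables each still have more than one consistent value. That makes 3.

3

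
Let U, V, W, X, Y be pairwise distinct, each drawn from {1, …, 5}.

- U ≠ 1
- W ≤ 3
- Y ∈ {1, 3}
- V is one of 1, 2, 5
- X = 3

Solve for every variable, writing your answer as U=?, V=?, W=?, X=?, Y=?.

X's domain is down to {3}, so X = 3. So U, W, Y can't be 3.
Y's domain is down to {1}, so Y = 1. Strike 1 from V, W.
That leaves W = 2. Remove 2 from U, V.
V must be 5 (only option left). Strike 5 from U.
U must be 4 (only option left).

U=4, V=5, W=2, X=3, Y=1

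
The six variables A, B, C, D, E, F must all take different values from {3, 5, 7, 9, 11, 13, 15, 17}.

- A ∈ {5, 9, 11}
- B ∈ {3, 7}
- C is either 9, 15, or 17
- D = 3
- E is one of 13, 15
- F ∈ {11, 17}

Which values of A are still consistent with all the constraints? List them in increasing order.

D must be 3 (only option left). Eliminate 3 elsewhere: B.
B must be 7 (only option left).
No further eliminations apply; A can still be any of 5, 9, 11.

5, 9, 11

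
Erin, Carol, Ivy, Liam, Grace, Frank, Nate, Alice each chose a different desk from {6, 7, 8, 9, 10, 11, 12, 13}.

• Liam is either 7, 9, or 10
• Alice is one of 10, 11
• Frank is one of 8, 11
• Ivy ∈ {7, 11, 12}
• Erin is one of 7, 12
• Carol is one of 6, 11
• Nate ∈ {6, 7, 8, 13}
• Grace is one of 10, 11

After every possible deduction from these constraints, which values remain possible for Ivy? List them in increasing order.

7, 12

The 8 variables together cover exactly {6, 7, 8, 9, 10, 11, 12, 13} — 8 values for 8 variables — and 9 appears only in Liam's list, so Liam = 9.
Among the 7 still-open variables, 13 fits only Nate (and all 7 values in {6, 7, 8, 10, 11, 12, 13} must be used), so Nate = 13.
Among the 6 still-open variables, 6 fits only Carol (and all 6 values in {6, 7, 8, 10, 11, 12} must be used), so Carol = 6.
The 5 still-open variables draw from only 5 values {7, 8, 10, 11, 12}, so each is used; only Frank can be 8, hence Frank = 8.
Grace and Alice share exactly the 2 values {10, 11}; by pigeonhole those values go to them, so strike 10, 11 from Ivy.
No further eliminations apply; Ivy can still be any of 7, 12.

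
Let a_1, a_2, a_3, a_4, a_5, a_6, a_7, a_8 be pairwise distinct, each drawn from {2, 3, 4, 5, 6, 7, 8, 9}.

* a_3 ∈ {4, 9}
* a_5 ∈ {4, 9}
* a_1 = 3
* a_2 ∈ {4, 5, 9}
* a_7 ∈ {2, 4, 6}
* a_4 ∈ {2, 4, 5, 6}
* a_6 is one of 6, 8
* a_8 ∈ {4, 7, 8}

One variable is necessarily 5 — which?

a_2

a_1 must be 3 (only option left).
Among the 7 still-open variables, 7 fits only a_8 (and all 7 values in {2, 4, 5, 6, 7, 8, 9} must be used), so a_8 = 7.
Among the 6 still-open variables, 8 fits only a_6 (and all 6 values in {2, 4, 5, 6, 8, 9} must be used), so a_6 = 8.
The 2 variables a_3 and a_5 are confined to {4, 9}, which locks those values in; drop them from a_2, a_4, a_7.
So 5 goes to a_2.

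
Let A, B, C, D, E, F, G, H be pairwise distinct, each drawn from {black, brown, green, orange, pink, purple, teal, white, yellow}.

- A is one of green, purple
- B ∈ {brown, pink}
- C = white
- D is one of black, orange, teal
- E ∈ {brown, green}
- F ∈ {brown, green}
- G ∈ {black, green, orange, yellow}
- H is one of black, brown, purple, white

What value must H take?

C must be white (only option left). Eliminate white elsewhere: H.
E and F share exactly the 2 values {brown, green}; by pigeonhole those values go to them, so strike brown, green from A, B, G, H.
A has just one choice, so A = purple. So H can't be purple.
So H = black.

black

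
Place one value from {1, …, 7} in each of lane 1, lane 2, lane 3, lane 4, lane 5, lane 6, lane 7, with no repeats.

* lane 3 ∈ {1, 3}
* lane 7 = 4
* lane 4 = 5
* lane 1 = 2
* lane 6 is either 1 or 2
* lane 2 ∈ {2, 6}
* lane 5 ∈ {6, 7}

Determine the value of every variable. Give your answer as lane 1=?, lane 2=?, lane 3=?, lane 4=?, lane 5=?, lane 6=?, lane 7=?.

lane 1 must be 2 (only option left). So lane 2, lane 6 can't be 2.
lane 2's domain is down to {6}, so lane 2 = 6. So lane 5 can't be 6.
lane 4's domain is down to {5}, so lane 4 = 5.
lane 5's domain is down to {7}, so lane 5 = 7.
lane 6 must be 1 (only option left). Eliminate 1 elsewhere: lane 3.
That leaves lane 7 = 4.
lane 3 has just one choice, so lane 3 = 3.

lane 1=2, lane 2=6, lane 3=3, lane 4=5, lane 5=7, lane 6=1, lane 7=4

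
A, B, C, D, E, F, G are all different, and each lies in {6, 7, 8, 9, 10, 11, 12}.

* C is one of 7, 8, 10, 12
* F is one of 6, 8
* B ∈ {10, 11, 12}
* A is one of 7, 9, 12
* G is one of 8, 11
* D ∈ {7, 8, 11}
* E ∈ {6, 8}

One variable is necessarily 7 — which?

The 7 variables together cover exactly {6, 7, 8, 9, 10, 11, 12} — 7 values for 7 variables — and 9 appears only in A's list, so A = 9.
The 2 variables E and F are confined to {6, 8}, which locks those values in; drop them from C, D, G.
G must be 11 (only option left). Remove 11 from B, D.
So 7 goes to D.

D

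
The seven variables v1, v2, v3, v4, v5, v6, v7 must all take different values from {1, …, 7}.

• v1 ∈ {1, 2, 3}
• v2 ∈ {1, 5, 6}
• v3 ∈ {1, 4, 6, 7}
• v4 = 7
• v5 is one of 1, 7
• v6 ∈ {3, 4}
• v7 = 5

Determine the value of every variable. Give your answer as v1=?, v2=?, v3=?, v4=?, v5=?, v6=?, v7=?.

v1=2, v2=6, v3=4, v4=7, v5=1, v6=3, v7=5

v4's domain is down to {7}, so v4 = 7. So v3, v5 can't be 7.
v5 has just one choice, so v5 = 1. Eliminate 1 elsewhere: v1, v2, v3.
v7's domain is down to {5}, so v7 = 5. Strike 5 from v2.
v2 has just one choice, so v2 = 6. Remove 6 from v3.
v3's domain is down to {4}, so v3 = 4. Strike 4 from v6.
That leaves v6 = 3. So v1 can't be 3.
v1 must be 2 (only option left).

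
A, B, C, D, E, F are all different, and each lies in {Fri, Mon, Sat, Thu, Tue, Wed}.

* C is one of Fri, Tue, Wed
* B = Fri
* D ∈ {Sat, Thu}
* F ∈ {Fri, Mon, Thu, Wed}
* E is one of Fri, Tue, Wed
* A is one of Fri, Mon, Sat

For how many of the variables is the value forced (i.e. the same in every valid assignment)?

1

B must be Fri (only option left). Remove Fri from A, C, E, F.
The 2 variables C and E are confined to {Tue, Wed}, which locks those values in; drop them from F.
Determined: B=Fri. The other variables each still have more than one consistent value. That makes 1.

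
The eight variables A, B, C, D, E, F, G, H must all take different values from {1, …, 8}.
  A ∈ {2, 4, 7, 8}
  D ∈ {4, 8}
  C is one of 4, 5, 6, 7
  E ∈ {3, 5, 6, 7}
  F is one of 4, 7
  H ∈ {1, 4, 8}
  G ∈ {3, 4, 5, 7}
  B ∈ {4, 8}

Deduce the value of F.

Among the 8 variables, 1 fits only H (and all 8 values in {1, 2, 3, 4, 5, 6, 7, 8} must be used), so H = 1.
The 7 still-open variables together cover exactly {2, 3, 4, 5, 6, 7, 8} — 7 values for 7 variables — and 2 appears only in A's list, so A = 2.
The 2 variables B and D are confined to {4, 8}, which locks those values in; drop them from C, F, G.
So F = 7.

7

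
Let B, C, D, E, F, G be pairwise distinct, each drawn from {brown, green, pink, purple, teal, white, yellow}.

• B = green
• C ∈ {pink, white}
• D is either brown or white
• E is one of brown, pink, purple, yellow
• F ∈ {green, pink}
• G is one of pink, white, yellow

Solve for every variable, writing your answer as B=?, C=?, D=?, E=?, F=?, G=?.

B=green, C=white, D=brown, E=purple, F=pink, G=yellow

B's domain is down to {green}, so B = green. So F can't be green.
F has just one choice, so F = pink. Strike pink from C, E, G.
C must be white (only option left). So D, G can't be white.
D's domain is down to {brown}, so D = brown. Strike brown from E.
That leaves G = yellow. So E can't be yellow.
That leaves E = purple.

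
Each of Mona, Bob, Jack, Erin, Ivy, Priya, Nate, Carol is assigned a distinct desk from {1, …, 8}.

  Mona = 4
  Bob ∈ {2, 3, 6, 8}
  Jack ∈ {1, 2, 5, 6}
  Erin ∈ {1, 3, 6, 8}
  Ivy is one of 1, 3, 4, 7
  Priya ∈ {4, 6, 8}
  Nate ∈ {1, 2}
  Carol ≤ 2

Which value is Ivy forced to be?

Mona's domain is down to {4}, so Mona = 4. Strike 4 from Ivy, Priya.
Among the 7 still-open variables, 5 fits only Jack (and all 7 values in {1, 2, 3, 5, 6, 7, 8} must be used), so Jack = 5.
The 6 still-open variables together cover exactly {1, 2, 3, 6, 7, 8} — 6 values for 6 variables — and 7 appears only in Ivy's list, so Ivy = 7.

7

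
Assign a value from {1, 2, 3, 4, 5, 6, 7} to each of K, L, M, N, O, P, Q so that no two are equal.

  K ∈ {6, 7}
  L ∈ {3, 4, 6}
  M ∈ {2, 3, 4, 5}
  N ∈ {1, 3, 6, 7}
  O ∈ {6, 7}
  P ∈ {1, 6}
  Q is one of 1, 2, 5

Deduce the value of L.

K and O share exactly the 2 values {6, 7}; by pigeonhole those values go to them, so strike 6, 7 from L, N, P.
That leaves P = 1. Remove 1 from N, Q.
That leaves N = 3. Strike 3 from L, M.
So L = 4.

4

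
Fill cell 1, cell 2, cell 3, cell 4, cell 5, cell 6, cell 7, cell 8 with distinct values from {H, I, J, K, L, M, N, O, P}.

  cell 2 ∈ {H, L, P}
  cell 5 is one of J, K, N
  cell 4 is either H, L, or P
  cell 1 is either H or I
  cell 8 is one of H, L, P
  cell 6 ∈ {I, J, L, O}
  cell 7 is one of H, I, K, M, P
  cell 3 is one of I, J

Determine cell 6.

cell 2, cell 4, cell 8 between them cover only {H, L, P} — a naked triple. Remove those values from cell 1, cell 6, cell 7.
cell 1 must be I (only option left). Remove I from cell 3, cell 6, cell 7.
cell 3 must be J (only option left). Eliminate J elsewhere: cell 5, cell 6.
So cell 6 = O.

O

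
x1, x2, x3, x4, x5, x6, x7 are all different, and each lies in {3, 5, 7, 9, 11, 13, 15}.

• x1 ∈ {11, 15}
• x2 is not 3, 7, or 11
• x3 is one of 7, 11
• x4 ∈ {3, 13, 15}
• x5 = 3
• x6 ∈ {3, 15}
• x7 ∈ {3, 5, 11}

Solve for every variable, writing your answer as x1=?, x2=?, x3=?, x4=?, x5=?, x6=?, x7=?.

x1=11, x2=9, x3=7, x4=13, x5=3, x6=15, x7=5

x5 has just one choice, so x5 = 3. Eliminate 3 elsewhere: x4, x6, x7.
That leaves x6 = 15. Strike 15 from x1, x2, x4.
x1 must be 11 (only option left). Remove 11 from x3, x7.
That leaves x3 = 7.
x4 has just one choice, so x4 = 13. Strike 13 from x2.
That leaves x7 = 5. Strike 5 from x2.
x2's domain is down to {9}, so x2 = 9.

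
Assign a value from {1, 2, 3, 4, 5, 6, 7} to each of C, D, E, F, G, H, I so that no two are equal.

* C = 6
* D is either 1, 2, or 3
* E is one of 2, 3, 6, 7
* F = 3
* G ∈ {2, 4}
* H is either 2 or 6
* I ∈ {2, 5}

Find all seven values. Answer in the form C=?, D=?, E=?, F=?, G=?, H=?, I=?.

C must be 6 (only option left). Eliminate 6 elsewhere: E, H.
F must be 3 (only option left). Eliminate 3 elsewhere: D, E.
H must be 2 (only option left). Eliminate 2 elsewhere: D, E, G, I.
I has just one choice, so I = 5.
D's domain is down to {1}, so D = 1.
E must be 7 (only option left).
G has just one choice, so G = 4.

C=6, D=1, E=7, F=3, G=4, H=2, I=5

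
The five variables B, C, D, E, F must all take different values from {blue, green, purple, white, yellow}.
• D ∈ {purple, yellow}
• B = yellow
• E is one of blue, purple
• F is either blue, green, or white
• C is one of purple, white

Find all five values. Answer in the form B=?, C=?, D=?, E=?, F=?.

B has just one choice, so B = yellow. Strike yellow from D.
D's domain is down to {purple}, so D = purple. Remove purple from C, E.
That leaves E = blue. Remove blue from F.
C must be white (only option left). So F can't be white.
F's domain is down to {green}, so F = green.

B=yellow, C=white, D=purple, E=blue, F=green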